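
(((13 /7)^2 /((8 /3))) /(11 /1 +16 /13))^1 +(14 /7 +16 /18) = 559949 /186984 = 2.99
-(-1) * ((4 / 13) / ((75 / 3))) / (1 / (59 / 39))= 236 / 12675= 0.02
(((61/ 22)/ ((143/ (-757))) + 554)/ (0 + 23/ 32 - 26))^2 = 736976548825344/ 1619401318249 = 455.09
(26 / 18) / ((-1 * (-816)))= 13 / 7344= 0.00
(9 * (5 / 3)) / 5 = 3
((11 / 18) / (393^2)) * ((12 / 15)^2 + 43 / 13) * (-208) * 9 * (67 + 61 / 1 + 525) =-19.09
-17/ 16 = -1.06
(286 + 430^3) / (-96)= -39753643 / 48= -828200.90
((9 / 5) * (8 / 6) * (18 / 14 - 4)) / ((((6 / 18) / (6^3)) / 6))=-886464 / 35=-25327.54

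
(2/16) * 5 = 5/8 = 0.62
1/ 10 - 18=-179/ 10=-17.90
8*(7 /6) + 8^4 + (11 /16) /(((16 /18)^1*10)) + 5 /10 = 4105.91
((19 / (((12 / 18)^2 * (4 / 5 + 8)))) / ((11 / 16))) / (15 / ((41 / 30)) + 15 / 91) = 212667 / 335291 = 0.63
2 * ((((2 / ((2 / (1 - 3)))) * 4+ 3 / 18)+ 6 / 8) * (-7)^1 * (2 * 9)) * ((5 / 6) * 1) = 1487.50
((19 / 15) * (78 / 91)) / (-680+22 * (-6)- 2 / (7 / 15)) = -19 / 14285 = -0.00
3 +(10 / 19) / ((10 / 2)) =59 / 19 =3.11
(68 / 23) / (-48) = -17 / 276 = -0.06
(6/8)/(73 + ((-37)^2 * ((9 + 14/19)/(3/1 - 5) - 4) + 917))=-57/847466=-0.00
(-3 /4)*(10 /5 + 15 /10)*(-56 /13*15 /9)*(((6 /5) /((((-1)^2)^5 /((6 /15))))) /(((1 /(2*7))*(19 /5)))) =8232 /247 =33.33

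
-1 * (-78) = 78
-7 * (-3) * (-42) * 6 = -5292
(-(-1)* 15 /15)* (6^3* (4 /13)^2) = 3456 /169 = 20.45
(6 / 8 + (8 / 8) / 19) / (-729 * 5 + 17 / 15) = -915 / 4154008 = -0.00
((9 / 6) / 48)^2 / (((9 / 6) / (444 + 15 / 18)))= 2669 / 9216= 0.29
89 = 89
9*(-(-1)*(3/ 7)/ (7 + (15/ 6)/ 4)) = 216/ 427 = 0.51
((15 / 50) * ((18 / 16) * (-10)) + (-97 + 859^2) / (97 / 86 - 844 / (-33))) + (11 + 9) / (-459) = 7687596073519 / 278282520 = 27625.15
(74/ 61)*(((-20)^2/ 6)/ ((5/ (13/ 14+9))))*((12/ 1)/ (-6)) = -411440/ 1281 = -321.19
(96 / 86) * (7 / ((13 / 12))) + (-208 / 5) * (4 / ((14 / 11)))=-123.53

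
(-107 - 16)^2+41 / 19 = 287492 / 19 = 15131.16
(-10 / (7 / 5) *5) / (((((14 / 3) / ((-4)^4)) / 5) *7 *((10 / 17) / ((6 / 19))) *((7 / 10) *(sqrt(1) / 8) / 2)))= -17171.79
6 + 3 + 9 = 18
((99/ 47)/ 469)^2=9801/ 485893849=0.00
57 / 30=19 / 10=1.90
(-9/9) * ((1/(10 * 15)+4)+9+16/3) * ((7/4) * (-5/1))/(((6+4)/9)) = 57771/400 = 144.43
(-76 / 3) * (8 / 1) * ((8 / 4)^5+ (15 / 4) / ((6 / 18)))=-26296 / 3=-8765.33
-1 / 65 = -0.02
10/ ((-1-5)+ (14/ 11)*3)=-55/ 12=-4.58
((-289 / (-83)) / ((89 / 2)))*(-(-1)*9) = 5202 / 7387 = 0.70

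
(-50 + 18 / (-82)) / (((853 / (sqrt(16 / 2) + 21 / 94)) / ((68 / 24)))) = -35003 * sqrt(2) / 104919-245021 / 6574924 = -0.51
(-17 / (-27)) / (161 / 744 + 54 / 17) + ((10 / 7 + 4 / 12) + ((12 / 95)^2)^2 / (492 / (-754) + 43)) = 6846473587645930843 / 3515545880061271875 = 1.95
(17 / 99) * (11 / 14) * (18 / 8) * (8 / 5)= 17 / 35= 0.49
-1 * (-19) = 19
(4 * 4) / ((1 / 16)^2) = 4096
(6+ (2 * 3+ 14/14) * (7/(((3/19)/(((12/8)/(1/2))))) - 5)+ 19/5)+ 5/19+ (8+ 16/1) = 88356/95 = 930.06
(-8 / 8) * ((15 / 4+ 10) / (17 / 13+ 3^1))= -715 / 224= -3.19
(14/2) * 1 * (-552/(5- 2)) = -1288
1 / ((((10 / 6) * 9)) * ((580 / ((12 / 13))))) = 1 / 9425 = 0.00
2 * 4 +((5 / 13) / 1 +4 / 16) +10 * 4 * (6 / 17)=20113 / 884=22.75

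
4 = 4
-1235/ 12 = -102.92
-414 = -414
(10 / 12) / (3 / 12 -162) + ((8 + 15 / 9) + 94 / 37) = 292105 / 23939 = 12.20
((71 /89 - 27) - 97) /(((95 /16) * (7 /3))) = -105264 /11837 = -8.89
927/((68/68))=927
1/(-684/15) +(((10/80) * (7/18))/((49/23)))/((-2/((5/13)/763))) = -8334145/379937376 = -0.02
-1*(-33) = 33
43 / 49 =0.88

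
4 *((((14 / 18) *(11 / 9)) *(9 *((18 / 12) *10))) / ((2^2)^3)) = 385 / 48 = 8.02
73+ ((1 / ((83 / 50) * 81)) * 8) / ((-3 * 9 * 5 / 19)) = 13249513 / 181521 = 72.99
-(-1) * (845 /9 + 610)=6335 /9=703.89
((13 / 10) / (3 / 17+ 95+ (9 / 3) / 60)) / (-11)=-0.00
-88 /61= -1.44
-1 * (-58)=58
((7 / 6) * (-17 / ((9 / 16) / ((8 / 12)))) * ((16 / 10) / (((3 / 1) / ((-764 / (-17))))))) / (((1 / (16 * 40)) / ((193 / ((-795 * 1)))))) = 87537.72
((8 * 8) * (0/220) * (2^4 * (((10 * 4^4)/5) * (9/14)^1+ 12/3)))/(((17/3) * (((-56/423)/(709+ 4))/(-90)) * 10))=0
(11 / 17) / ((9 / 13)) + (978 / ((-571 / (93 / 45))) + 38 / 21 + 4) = 9798139 / 3057705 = 3.20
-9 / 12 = -3 / 4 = -0.75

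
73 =73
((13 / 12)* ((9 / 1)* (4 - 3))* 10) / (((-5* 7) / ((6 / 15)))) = -39 / 35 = -1.11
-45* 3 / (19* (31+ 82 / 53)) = -0.22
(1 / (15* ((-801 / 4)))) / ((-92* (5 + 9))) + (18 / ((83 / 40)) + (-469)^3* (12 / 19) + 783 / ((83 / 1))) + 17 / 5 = -397518522945875539 / 6101144910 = -65154742.07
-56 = -56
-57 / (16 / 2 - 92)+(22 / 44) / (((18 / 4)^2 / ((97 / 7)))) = 2315 / 2268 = 1.02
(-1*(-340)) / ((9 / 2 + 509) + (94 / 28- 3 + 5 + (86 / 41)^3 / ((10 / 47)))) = 205039975 / 339059143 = 0.60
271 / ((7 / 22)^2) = 131164 / 49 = 2676.82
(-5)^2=25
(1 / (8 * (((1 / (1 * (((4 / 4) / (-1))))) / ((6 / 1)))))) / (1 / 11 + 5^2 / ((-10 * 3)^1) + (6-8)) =99 / 362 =0.27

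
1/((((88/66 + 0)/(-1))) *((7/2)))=-3/14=-0.21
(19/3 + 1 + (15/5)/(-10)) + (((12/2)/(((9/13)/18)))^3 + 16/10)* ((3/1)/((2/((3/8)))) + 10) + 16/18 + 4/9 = 601495039/15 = 40099669.27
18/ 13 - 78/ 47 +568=346880/ 611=567.73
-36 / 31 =-1.16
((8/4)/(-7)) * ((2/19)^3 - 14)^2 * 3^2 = -165950213832/329321167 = -503.92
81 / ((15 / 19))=513 / 5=102.60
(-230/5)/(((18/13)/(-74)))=22126/9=2458.44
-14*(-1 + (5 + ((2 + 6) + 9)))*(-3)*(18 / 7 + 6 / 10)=2797.20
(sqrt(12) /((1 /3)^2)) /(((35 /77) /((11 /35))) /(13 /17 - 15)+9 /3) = 527076 * sqrt(3) /84871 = 10.76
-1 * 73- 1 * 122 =-195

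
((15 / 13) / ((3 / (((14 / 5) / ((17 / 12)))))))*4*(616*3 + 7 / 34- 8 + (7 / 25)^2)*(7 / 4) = 1768796316 / 180625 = 9792.64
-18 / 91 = -0.20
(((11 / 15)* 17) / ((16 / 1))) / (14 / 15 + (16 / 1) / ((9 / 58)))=561 / 74912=0.01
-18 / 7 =-2.57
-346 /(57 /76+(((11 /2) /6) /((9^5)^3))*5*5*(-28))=-854859980456982648 /1853020188844141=-461.33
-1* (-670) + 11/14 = 9391/14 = 670.79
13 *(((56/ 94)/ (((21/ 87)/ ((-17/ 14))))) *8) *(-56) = 820352/ 47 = 17454.30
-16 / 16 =-1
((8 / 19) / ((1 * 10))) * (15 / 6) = 2 / 19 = 0.11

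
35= 35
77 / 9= 8.56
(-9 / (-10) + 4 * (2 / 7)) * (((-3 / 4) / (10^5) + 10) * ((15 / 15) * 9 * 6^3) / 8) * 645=17930470552137 / 5600000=3201869.74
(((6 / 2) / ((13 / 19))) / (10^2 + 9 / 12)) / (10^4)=57 / 13097500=0.00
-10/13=-0.77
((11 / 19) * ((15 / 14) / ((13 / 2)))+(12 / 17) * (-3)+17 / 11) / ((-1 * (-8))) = -38537 / 646646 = -0.06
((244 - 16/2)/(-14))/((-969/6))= 0.10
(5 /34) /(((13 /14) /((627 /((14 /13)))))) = 3135 /34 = 92.21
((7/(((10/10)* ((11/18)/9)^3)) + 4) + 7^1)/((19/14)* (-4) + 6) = 208427359/5324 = 39148.64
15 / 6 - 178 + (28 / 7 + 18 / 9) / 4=-174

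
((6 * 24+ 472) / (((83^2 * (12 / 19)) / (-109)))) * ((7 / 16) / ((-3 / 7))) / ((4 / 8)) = 7813883 / 248004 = 31.51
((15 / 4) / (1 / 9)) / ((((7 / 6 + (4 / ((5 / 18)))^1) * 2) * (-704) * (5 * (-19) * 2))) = 405 / 49972736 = 0.00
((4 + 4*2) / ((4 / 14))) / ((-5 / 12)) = -504 / 5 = -100.80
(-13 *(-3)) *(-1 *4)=-156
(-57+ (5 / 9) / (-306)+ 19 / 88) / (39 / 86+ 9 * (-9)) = 295886827 / 419693076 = 0.71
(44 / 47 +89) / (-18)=-1409 / 282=-5.00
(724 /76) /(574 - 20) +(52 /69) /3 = 584819 /2178882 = 0.27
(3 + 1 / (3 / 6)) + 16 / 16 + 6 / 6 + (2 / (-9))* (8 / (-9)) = 7.20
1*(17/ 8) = 17/ 8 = 2.12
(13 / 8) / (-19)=-13 / 152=-0.09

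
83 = 83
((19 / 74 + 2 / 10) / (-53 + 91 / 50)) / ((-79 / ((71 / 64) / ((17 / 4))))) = 59995 / 2034548304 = 0.00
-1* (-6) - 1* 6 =0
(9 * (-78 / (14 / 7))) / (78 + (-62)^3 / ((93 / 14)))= 1053 / 107398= 0.01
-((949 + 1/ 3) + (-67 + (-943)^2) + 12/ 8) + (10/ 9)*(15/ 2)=-1780249/ 2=-890124.50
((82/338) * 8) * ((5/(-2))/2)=-410/169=-2.43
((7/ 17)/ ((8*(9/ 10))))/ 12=35/ 7344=0.00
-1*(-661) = 661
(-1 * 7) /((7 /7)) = -7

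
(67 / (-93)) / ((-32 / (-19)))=-1273 / 2976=-0.43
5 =5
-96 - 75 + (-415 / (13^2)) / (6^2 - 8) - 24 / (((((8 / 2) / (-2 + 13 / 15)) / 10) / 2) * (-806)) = -25121949 / 146692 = -171.26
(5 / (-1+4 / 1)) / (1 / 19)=31.67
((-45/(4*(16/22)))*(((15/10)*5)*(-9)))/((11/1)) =6075/64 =94.92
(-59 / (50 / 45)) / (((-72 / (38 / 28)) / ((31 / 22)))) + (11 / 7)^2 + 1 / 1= 841657 / 172480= 4.88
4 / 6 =2 / 3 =0.67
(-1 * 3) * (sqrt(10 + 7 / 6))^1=-sqrt(402) / 2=-10.02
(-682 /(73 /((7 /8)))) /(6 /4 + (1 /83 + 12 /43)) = -8519203 /1866610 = -4.56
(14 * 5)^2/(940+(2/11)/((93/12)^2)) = 12949475/2484193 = 5.21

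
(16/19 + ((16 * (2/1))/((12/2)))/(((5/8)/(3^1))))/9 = 2512/855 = 2.94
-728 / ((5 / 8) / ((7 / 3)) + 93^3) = -40768 / 45044007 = -0.00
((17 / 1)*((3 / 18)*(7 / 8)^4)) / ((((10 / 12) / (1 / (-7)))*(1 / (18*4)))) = -52479 / 2560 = -20.50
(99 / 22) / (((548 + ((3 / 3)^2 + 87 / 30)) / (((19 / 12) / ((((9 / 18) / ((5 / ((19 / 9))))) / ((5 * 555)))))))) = 1873125 / 11038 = 169.70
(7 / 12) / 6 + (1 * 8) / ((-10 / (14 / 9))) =-413 / 360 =-1.15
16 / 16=1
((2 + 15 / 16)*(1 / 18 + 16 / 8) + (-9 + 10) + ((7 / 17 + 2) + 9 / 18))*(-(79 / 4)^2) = -304030315 / 78336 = -3881.11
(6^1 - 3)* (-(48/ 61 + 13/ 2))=-2667/ 122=-21.86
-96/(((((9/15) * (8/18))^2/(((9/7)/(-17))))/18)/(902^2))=177935194800/119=1495253737.82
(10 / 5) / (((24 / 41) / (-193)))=-659.42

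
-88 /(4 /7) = -154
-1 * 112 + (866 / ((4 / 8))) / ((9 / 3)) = 1396 / 3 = 465.33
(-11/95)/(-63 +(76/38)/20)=22/11951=0.00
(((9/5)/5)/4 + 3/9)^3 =2048383/27000000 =0.08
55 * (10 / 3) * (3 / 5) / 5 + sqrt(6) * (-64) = 22 - 64 * sqrt(6) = -134.77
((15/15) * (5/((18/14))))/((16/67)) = 2345/144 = 16.28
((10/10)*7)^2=49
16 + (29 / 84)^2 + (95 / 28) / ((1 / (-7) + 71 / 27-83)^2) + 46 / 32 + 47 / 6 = 10371192692317 / 408466704996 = 25.39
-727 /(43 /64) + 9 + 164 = -39089 /43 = -909.05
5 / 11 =0.45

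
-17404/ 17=-1023.76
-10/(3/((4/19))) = -40/57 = -0.70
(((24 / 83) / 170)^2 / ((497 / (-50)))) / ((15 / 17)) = -96 / 291025805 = -0.00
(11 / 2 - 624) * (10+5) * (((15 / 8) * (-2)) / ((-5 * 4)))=-55665 / 32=-1739.53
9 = 9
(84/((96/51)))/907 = 357/7256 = 0.05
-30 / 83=-0.36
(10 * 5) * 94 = 4700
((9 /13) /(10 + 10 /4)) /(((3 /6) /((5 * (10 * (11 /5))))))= 792 /65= 12.18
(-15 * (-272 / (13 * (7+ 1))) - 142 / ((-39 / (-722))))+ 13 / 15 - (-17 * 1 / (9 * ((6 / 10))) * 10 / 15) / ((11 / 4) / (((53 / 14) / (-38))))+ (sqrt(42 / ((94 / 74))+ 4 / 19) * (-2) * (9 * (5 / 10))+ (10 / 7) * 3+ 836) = -13468265381 / 7702695 - 9 * sqrt(26534602) / 893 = -1800.43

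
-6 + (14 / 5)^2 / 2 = -52 / 25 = -2.08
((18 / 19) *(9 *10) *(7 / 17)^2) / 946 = 39690 / 2597243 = 0.02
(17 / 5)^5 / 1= 1419857 / 3125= 454.35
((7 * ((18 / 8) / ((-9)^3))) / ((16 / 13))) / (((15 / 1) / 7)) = -637 / 77760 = -0.01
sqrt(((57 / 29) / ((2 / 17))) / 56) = sqrt(196707) / 812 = 0.55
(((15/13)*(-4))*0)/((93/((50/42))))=0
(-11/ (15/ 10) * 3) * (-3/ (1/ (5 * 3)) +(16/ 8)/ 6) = 2948/ 3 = 982.67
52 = 52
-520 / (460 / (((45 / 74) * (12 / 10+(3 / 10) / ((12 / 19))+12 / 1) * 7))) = -447993 / 6808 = -65.80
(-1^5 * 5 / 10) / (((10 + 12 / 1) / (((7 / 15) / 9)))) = -7 / 5940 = -0.00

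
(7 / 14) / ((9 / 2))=1 / 9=0.11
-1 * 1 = -1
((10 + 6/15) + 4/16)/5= 213/100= 2.13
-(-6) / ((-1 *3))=-2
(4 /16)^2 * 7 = 7 /16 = 0.44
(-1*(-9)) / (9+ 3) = 0.75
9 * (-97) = -873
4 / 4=1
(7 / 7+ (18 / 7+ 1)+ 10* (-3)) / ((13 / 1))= -178 / 91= -1.96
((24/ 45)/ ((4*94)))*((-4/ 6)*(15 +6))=-14/ 705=-0.02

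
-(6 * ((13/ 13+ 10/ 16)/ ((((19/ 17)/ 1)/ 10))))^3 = -36429280875/ 54872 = -663895.63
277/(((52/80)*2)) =2770/13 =213.08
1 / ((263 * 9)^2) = 0.00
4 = 4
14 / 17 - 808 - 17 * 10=-16612 / 17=-977.18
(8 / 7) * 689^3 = 2616662152 / 7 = 373808878.86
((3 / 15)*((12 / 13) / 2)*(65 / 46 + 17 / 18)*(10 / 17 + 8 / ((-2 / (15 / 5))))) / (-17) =189344 / 1296165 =0.15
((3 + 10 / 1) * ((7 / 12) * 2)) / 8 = 91 / 48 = 1.90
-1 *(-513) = 513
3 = 3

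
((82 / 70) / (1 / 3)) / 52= 123 / 1820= 0.07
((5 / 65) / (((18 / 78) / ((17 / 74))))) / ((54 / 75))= 425 / 3996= 0.11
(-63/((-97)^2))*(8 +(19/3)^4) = -916783/84681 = -10.83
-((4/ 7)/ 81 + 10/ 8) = -1.26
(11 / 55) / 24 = 1 / 120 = 0.01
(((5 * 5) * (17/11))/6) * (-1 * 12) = -850/11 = -77.27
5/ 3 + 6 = 23/ 3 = 7.67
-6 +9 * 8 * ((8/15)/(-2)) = -25.20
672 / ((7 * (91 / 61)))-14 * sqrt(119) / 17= 5856 / 91-14 * sqrt(119) / 17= 55.37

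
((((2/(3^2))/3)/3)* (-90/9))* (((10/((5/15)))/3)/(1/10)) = -2000/81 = -24.69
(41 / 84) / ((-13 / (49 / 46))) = -0.04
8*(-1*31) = -248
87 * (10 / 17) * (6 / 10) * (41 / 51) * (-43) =-306762 / 289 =-1061.46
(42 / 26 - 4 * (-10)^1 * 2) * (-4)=-4244 / 13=-326.46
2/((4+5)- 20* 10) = -2/191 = -0.01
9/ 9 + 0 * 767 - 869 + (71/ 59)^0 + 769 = -98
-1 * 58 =-58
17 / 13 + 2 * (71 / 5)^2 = 404.59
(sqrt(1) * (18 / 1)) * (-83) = -1494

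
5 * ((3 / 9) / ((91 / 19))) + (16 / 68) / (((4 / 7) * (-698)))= 1125359 / 3239418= 0.35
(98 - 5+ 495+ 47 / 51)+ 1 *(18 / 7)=211163 / 357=591.49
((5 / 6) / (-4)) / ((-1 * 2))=5 / 48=0.10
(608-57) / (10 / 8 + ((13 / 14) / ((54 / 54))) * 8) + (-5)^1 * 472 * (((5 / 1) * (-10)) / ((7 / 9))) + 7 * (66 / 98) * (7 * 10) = 258735326 / 1701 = 152107.78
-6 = -6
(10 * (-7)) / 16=-35 / 8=-4.38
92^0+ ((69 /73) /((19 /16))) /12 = 1479 /1387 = 1.07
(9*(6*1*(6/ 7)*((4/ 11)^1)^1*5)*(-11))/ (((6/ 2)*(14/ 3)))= -3240/ 49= -66.12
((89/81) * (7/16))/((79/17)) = 10591/102384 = 0.10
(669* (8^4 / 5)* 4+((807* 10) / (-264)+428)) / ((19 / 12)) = 1447100577 / 1045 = 1384785.24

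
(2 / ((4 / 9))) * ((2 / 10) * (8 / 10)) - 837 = -20907 / 25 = -836.28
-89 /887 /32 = -89 /28384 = -0.00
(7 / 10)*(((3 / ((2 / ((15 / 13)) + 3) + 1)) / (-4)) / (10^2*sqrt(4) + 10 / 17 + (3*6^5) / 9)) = -153 / 4666016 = -0.00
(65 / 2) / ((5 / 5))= 65 / 2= 32.50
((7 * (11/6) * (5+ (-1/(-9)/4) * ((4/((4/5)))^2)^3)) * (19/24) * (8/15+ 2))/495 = 7987847/349920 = 22.83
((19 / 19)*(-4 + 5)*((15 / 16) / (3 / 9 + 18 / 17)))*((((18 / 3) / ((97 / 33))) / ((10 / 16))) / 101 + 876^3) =314881306753527 / 695587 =452684289.32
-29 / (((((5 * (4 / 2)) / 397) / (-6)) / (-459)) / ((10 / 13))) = -31706802 / 13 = -2438984.77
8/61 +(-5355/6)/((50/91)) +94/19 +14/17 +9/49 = -31246967909/19308940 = -1618.26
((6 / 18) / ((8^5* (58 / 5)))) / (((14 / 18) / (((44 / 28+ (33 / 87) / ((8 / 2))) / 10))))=0.00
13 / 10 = 1.30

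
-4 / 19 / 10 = -2 / 95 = -0.02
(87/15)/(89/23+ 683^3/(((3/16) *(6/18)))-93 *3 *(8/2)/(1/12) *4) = 667/586239896205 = 0.00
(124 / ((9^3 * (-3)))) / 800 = -31 / 437400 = -0.00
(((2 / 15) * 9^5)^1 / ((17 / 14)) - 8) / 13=550444 / 1105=498.14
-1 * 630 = -630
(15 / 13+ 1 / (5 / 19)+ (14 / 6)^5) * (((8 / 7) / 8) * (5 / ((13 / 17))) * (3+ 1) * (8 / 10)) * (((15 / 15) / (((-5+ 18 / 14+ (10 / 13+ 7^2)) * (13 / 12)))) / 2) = 636861344 / 286852995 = 2.22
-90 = -90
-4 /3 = -1.33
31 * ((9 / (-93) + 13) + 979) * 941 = 28934809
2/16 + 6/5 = 1.32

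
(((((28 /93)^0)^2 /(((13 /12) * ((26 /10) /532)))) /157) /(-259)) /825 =-0.00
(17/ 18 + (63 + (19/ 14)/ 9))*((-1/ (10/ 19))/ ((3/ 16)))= -204592/ 315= -649.50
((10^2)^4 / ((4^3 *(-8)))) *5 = -1953125 / 2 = -976562.50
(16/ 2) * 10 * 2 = 160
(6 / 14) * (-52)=-156 / 7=-22.29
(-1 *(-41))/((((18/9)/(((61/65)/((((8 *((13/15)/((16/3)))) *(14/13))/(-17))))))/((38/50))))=-807823/4550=-177.54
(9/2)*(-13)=-117/2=-58.50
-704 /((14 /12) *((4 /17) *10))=-8976 /35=-256.46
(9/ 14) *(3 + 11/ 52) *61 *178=8159787/ 364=22417.00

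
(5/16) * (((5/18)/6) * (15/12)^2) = 625/27648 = 0.02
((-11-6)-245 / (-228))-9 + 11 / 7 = -37273 / 1596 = -23.35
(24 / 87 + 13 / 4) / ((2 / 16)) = 818 / 29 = 28.21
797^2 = 635209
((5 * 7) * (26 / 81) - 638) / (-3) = 50768 / 243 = 208.92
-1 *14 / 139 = -14 / 139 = -0.10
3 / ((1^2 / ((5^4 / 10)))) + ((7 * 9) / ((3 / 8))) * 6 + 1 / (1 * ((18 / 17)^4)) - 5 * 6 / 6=125057449 / 104976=1191.30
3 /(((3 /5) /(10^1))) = 50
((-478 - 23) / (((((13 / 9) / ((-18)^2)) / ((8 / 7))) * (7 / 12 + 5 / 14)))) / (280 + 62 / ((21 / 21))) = -7791552 / 19513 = -399.30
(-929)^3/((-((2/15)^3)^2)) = 9132605466890625/64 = 142696960420166.02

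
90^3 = 729000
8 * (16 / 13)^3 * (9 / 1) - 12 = 268548 / 2197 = 122.23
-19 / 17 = -1.12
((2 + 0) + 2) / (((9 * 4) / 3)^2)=1 / 36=0.03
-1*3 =-3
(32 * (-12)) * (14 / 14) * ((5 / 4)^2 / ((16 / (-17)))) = 1275 / 2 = 637.50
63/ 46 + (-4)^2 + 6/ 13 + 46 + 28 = 54915/ 598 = 91.83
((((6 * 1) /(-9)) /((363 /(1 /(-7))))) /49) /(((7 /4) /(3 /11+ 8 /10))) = 472 /143807895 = 0.00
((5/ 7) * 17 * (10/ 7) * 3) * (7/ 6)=425/ 7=60.71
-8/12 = -2/3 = -0.67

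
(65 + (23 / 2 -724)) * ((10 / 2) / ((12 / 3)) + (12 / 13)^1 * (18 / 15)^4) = -2048.75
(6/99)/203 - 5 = -5.00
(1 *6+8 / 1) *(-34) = -476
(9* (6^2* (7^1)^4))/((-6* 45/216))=-3111696/5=-622339.20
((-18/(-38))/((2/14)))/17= 63/323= 0.20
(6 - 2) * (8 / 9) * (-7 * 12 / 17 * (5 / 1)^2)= -22400 / 51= -439.22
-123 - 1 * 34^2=-1279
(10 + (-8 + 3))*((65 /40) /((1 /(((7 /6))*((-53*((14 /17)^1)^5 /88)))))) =-405300805 /187421124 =-2.16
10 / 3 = 3.33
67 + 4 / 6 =203 / 3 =67.67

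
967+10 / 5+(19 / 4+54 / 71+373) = 382693 / 284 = 1347.51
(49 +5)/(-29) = -54/29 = -1.86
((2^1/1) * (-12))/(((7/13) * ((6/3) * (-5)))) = 156/35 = 4.46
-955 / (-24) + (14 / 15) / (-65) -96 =-146179 / 2600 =-56.22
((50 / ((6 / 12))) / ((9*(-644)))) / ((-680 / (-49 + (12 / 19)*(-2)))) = -4775 / 3744216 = -0.00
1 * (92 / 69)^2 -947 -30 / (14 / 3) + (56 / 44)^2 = -7242086 / 7623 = -950.03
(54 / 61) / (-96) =-9 / 976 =-0.01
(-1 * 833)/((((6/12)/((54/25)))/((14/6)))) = -209916/25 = -8396.64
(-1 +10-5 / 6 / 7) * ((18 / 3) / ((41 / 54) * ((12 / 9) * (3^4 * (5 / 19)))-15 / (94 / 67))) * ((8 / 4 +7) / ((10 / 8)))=23982408 / 680575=35.24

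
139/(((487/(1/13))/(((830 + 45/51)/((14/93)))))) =182593875/1506778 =121.18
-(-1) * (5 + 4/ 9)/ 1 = 49/ 9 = 5.44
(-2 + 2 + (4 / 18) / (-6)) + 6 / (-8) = -85 / 108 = -0.79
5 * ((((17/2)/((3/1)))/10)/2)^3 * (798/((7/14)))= 653429/28800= 22.69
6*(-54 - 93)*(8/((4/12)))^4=-292626432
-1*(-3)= 3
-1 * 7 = -7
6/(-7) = -6/7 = -0.86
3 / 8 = 0.38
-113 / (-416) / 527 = 113 / 219232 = 0.00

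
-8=-8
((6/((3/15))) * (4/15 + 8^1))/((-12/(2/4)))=-31/3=-10.33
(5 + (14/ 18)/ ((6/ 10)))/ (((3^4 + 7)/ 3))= 85/ 396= 0.21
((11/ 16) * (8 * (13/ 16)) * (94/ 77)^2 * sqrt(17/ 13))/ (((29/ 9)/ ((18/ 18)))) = 19881 * sqrt(221)/ 125048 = 2.36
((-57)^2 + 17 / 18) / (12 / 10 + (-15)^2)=292495 / 20358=14.37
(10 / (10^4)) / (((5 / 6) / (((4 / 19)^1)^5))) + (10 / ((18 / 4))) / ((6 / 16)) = 247609920736 / 41784170625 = 5.93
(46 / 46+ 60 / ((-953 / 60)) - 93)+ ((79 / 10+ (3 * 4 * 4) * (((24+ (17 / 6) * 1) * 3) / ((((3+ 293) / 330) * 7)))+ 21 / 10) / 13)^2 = 2894528356 / 1304657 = 2218.61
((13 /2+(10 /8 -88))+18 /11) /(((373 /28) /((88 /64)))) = -24213 /2984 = -8.11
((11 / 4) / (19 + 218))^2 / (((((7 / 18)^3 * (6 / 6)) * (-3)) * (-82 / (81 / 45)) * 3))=0.00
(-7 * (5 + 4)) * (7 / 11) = -441 / 11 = -40.09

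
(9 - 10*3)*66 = -1386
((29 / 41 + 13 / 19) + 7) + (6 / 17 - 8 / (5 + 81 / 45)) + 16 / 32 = 213689 / 26486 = 8.07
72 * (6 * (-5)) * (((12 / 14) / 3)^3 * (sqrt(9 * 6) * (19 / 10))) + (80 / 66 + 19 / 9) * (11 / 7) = 47 / 9 - 98496 * sqrt(6) / 343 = -698.17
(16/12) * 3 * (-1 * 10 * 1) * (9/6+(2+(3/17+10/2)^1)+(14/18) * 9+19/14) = -81080/119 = -681.34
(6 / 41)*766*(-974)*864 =-3867699456 / 41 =-94334133.07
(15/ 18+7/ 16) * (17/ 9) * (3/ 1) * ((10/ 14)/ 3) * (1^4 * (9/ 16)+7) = 627385/ 48384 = 12.97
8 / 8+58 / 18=38 / 9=4.22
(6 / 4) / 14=3 / 28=0.11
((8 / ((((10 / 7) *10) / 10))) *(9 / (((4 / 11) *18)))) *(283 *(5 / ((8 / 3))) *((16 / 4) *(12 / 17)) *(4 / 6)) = 130746 / 17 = 7690.94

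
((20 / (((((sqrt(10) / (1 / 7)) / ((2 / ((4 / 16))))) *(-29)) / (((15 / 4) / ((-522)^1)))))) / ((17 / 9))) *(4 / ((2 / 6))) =360 *sqrt(10) / 100079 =0.01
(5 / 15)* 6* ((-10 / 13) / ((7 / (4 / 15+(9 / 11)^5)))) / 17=-6119756 / 747437691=-0.01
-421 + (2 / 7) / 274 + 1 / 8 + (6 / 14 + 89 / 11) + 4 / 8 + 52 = -30368839 / 84392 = -359.85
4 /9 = 0.44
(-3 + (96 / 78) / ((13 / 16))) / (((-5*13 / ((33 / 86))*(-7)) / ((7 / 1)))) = -8283 / 944710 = -0.01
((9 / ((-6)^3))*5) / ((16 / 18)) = -15 / 64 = -0.23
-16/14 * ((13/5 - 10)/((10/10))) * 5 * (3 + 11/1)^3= 116032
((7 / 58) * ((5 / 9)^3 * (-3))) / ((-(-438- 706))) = -875 / 16123536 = -0.00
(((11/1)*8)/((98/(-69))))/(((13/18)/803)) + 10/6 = -131643847/1911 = -68887.41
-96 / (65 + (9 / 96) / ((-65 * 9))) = -599040 / 405599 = -1.48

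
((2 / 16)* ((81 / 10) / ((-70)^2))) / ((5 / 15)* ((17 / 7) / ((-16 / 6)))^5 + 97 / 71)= 1009967616 / 5656923083125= 0.00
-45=-45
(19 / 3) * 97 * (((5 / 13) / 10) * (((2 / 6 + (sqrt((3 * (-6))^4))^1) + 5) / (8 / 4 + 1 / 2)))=140068 / 45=3112.62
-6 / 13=-0.46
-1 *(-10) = 10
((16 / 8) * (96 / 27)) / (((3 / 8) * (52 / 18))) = 256 / 39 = 6.56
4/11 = 0.36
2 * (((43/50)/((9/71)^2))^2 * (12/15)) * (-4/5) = -375889585352/102515625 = -3666.66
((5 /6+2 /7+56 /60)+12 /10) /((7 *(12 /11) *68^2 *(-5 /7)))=-7513 /58262400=-0.00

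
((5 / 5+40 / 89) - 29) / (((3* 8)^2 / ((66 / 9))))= -6743 / 19224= -0.35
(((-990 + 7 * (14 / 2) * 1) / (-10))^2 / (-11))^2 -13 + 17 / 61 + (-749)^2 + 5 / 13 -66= 1159994867999273 / 959530000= 1208919.85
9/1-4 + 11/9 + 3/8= 475/72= 6.60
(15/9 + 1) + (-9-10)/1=-49/3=-16.33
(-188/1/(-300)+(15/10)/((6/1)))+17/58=1.17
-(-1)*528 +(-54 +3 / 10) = 4743 / 10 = 474.30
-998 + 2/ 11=-997.82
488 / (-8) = -61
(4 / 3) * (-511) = -2044 / 3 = -681.33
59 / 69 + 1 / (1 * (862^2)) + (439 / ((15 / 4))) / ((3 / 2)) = 60677717119 / 769050540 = 78.90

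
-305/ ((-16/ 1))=19.06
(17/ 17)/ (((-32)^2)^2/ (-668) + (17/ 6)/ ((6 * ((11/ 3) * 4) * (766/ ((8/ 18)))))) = -151971336/ 238553134313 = -0.00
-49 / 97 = -0.51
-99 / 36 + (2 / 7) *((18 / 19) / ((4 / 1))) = -1427 / 532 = -2.68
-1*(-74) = 74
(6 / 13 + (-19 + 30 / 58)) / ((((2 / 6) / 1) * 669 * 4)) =-3397 / 168142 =-0.02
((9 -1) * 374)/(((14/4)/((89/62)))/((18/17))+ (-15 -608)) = -4793184/994357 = -4.82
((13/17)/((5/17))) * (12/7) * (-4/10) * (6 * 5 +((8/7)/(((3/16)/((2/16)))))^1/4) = -65936/1225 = -53.83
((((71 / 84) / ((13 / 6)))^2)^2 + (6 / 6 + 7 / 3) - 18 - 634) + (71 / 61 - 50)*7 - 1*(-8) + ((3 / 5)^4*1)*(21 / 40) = -982.43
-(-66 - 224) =290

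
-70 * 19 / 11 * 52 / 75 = -13832 / 165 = -83.83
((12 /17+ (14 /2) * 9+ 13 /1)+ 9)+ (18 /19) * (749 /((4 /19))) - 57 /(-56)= 3291277 /952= 3457.22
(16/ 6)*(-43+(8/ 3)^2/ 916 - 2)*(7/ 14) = -370916/ 6183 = -59.99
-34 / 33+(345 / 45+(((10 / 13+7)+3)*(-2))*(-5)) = 16349 / 143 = 114.33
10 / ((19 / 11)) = 110 / 19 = 5.79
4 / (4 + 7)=4 / 11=0.36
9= 9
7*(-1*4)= -28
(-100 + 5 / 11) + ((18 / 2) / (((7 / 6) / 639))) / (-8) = -220443 / 308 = -715.72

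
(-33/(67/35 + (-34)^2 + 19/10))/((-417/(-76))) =-0.01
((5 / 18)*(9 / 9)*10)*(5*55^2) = 378125 / 9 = 42013.89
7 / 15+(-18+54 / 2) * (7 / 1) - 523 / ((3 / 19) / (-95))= 4721027 / 15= 314735.13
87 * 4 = 348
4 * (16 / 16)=4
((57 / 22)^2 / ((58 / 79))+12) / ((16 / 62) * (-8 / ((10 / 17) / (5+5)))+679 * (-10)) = -6133195 / 1979805872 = -0.00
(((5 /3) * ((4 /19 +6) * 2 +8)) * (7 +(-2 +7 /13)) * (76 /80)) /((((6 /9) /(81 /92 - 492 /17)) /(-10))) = 383133510 /5083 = 75375.47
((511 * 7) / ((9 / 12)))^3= 2929117506112 / 27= 108485833559.70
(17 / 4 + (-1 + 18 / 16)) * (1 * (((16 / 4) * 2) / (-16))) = -35 / 16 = -2.19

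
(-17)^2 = 289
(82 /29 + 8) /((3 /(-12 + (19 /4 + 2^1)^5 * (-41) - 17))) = -92368576631 /44544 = -2073648.00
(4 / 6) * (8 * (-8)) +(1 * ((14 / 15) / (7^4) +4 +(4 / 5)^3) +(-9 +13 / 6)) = -11573063 / 257250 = -44.99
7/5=1.40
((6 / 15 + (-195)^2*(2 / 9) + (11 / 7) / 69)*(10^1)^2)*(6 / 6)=408155420 / 483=845042.28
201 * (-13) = -2613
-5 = -5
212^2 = 44944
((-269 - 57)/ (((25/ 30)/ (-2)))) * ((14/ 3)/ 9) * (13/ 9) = 237328/ 405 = 586.00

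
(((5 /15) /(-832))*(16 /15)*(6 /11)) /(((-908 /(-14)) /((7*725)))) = -7105 /389532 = -0.02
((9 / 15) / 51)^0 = 1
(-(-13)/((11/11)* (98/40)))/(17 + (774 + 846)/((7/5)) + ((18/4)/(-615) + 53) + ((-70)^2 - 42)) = 106600/122250373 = 0.00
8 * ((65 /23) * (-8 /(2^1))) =-2080 /23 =-90.43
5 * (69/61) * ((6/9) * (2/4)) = 115/61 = 1.89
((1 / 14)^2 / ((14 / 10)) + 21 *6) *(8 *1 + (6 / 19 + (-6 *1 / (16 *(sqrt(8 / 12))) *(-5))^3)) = 2573.71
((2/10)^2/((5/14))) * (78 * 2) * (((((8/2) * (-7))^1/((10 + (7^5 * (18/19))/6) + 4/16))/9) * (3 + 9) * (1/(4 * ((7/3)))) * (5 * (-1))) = 663936/5061575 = 0.13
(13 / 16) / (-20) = -13 / 320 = -0.04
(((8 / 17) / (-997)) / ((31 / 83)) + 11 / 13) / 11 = 5770977 / 75134917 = 0.08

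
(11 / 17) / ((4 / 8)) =22 / 17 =1.29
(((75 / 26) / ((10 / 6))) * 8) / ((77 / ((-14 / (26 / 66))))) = -6.39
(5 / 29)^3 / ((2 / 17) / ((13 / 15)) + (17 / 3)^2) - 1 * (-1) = 1.00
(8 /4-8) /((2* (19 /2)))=-0.32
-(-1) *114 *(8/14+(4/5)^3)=108072/875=123.51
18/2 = 9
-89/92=-0.97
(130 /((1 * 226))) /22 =65 /2486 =0.03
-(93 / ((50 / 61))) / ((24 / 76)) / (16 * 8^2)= -35929 / 102400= -0.35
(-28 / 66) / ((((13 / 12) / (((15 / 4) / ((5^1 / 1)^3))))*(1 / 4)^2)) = -672 / 3575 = -0.19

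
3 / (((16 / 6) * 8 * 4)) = 9 / 256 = 0.04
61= 61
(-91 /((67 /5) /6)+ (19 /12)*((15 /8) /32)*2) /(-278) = 1391395 /9536512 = 0.15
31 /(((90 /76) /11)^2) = 5416444 /2025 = 2674.79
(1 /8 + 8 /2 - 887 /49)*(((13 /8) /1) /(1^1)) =-71227 /3136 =-22.71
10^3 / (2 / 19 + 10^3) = 9500 / 9501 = 1.00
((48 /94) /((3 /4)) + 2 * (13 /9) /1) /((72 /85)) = 64175 /15228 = 4.21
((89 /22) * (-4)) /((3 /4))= -712 /33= -21.58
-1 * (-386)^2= -148996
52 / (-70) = -26 / 35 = -0.74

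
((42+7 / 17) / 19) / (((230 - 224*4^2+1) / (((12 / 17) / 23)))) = -1236 / 60494347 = -0.00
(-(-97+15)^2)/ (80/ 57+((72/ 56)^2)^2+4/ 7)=-920226468/ 644261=-1428.34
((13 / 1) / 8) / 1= 13 / 8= 1.62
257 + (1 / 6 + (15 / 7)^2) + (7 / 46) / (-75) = 261.76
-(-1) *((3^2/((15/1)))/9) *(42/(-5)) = -14/25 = -0.56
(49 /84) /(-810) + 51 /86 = 247559 /417960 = 0.59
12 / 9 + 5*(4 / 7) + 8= 256 / 21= 12.19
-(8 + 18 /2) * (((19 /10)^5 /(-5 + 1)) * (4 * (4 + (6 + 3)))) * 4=547217879 /25000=21888.72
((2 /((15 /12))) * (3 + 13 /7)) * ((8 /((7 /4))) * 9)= 78336 /245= 319.74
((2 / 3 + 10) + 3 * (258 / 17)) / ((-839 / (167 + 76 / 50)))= -12074458 / 1069725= -11.29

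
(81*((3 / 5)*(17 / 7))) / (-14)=-4131 / 490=-8.43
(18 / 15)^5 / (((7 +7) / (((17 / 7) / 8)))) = 8262 / 153125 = 0.05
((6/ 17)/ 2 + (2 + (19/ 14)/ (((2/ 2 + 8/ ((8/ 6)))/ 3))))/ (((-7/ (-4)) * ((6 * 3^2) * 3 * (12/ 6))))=4595/ 944622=0.00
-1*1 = -1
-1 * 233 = -233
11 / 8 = 1.38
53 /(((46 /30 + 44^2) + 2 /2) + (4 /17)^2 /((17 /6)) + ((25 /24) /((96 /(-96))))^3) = 17998087680 /657922673507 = 0.03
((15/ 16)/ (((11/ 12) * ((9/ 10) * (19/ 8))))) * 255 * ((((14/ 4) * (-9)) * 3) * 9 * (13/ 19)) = -281940750/ 3971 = -70999.94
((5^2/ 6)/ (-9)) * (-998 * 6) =24950/ 9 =2772.22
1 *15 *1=15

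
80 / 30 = 8 / 3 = 2.67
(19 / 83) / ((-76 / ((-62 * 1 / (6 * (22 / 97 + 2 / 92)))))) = 69161 / 552282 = 0.13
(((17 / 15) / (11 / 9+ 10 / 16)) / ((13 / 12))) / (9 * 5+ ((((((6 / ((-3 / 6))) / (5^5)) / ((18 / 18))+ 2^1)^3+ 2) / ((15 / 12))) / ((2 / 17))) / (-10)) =747070312500000 / 50431727008050479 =0.01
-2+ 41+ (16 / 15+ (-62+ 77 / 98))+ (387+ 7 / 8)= 308051 / 840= 366.73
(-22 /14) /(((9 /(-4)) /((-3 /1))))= -44 /21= -2.10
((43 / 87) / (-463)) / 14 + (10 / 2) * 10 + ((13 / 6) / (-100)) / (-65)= 4699474163 / 93989000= 50.00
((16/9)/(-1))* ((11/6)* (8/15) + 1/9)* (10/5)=-1568/405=-3.87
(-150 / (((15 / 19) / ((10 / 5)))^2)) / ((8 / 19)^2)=-130321 / 24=-5430.04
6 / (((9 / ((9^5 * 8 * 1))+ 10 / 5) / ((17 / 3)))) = 1784592 / 104977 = 17.00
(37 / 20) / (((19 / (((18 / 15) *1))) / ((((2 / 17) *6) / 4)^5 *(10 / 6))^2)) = 728271 / 76607768217062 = 0.00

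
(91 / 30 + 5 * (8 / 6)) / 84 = 97 / 840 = 0.12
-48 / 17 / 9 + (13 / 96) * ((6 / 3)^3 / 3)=29 / 612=0.05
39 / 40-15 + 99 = 3399 / 40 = 84.98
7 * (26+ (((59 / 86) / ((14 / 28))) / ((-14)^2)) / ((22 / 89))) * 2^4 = 2915.17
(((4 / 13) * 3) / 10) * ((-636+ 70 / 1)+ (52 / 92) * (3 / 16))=-624747 / 11960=-52.24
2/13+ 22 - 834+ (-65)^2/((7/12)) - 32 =582310/91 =6399.01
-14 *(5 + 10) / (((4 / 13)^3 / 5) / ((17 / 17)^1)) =-1153425 / 32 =-36044.53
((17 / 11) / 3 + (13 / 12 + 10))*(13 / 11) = 19903 / 1452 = 13.71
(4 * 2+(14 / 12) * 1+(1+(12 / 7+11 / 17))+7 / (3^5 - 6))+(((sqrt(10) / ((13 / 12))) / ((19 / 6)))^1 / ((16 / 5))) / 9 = 5 * sqrt(10) / 494+236107 / 18802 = 12.59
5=5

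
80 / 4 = 20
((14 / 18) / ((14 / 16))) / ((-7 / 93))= -248 / 21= -11.81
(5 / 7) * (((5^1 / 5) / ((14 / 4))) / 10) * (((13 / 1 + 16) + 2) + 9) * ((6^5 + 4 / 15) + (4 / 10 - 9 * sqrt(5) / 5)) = 933200 / 147 - 72 * sqrt(5) / 49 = 6345.01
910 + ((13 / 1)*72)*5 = 5590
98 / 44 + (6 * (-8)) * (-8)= 8497 / 22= 386.23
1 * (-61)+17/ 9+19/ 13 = -6745/ 117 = -57.65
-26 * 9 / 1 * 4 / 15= -62.40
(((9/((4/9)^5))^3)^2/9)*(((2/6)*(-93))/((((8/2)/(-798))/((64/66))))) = 10320510147087135122224103298631955427/792633534417207296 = 13020531808151929961.20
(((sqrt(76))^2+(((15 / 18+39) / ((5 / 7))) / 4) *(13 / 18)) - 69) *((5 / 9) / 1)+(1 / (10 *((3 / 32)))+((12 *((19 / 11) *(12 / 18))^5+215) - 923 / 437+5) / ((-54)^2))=3534941883652841 / 332466121445040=10.63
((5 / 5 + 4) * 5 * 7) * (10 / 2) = 875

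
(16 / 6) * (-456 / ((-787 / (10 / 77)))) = 12160 / 60599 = 0.20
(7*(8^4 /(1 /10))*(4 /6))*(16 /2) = 4587520 /3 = 1529173.33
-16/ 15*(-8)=128/ 15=8.53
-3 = -3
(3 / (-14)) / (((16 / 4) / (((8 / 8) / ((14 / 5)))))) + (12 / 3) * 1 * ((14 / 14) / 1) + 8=9393 / 784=11.98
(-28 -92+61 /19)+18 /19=-115.84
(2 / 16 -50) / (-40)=399 / 320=1.25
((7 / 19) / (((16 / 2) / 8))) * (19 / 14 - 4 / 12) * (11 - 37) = -559 / 57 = -9.81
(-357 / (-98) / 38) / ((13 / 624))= 612 / 133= 4.60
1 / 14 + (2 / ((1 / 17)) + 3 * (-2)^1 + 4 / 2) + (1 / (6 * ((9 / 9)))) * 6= 435 / 14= 31.07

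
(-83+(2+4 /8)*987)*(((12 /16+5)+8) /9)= 262295 /72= 3642.99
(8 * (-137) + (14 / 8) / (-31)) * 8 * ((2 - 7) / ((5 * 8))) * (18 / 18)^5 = 135911 / 124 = 1096.06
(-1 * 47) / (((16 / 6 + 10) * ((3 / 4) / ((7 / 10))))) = -329 / 95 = -3.46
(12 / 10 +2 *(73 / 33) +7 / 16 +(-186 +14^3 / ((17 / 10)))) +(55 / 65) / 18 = 2510355149 / 1750320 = 1434.23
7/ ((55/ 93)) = 651/ 55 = 11.84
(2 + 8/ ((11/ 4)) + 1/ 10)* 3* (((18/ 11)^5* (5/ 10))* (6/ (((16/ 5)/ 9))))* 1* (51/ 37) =134406211869/ 65547757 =2050.51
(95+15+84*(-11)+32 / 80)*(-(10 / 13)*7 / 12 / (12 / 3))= 2373 / 26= 91.27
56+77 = 133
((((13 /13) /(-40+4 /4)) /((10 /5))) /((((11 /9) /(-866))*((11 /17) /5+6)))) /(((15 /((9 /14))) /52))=132498 /40117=3.30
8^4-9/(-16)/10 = 655369/160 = 4096.06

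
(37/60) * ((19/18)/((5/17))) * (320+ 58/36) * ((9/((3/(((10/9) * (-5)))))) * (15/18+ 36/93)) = -15704844953/1084752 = -14477.82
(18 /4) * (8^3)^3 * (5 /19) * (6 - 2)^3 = 193273528320 /19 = 10172290964.21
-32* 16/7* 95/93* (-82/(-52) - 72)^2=-370546.38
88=88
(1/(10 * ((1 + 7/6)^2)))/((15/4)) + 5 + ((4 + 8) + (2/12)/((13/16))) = 218147/12675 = 17.21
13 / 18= 0.72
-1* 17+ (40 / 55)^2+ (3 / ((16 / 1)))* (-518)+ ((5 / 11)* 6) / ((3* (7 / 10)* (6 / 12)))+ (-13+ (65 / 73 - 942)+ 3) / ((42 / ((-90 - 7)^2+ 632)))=-112529514859 / 494648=-227494.13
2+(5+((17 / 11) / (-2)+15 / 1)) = 467 / 22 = 21.23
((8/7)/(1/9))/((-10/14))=-72/5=-14.40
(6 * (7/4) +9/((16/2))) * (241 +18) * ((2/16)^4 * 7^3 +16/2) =797544657/32768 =24339.13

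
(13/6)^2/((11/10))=845/198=4.27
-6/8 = -3/4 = -0.75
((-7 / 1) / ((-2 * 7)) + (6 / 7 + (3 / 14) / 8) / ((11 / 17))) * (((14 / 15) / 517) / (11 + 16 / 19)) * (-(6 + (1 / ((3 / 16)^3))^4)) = -50806233871824011 / 337199314500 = -150671.23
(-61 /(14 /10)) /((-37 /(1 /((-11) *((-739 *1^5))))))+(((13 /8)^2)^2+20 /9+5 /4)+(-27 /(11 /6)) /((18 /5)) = 6.35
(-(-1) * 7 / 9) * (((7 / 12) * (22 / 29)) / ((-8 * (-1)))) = 539 / 12528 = 0.04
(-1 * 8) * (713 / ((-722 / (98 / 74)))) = 139748 / 13357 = 10.46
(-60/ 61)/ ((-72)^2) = -5/ 26352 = -0.00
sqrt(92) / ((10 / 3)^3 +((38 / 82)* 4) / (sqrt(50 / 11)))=-2839455* sqrt(506) / 10500460282 +283668750* sqrt(23) / 5250230141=0.25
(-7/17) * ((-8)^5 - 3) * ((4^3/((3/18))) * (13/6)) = 190858304/17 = 11226959.06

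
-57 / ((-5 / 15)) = 171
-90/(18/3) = -15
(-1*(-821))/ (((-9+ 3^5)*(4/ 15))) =4105/ 312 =13.16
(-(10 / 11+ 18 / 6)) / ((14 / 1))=-43 / 154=-0.28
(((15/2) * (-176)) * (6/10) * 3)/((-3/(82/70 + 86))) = 2416392/35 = 69039.77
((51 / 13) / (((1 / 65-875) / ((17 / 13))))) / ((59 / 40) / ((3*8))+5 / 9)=-2080800 / 218974379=-0.01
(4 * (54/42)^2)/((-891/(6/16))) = -3/1078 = -0.00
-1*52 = -52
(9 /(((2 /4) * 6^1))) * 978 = 2934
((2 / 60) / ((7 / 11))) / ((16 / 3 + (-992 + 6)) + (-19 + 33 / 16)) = -88 / 1675975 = -0.00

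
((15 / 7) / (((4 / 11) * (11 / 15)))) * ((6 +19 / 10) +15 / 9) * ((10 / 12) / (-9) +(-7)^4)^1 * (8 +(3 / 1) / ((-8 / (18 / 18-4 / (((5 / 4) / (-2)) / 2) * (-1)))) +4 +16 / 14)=26147480671 / 8064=3242495.12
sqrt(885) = 29.75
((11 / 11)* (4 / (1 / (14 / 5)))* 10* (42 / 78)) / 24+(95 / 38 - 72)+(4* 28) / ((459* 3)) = -2395363 / 35802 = -66.91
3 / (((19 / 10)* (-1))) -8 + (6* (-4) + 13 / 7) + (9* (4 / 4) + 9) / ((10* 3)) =-20696 / 665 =-31.12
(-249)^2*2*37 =4588074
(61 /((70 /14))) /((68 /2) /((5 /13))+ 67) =61 /777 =0.08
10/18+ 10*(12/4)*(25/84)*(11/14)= 13355/1764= 7.57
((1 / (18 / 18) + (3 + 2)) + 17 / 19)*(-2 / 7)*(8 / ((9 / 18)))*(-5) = 20960 / 133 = 157.59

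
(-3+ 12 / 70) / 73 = -0.04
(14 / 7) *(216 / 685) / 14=216 / 4795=0.05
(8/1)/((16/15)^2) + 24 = 31.03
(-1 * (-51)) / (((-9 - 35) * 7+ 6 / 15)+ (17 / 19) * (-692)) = -4845 / 88042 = -0.06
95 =95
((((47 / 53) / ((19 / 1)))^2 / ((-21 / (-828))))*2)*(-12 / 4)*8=-29264832 / 7098343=-4.12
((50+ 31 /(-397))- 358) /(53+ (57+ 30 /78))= -1589991 /569695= -2.79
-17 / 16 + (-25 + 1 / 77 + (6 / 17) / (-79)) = -43108291 / 1654576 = -26.05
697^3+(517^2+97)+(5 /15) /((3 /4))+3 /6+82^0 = 6099772697 /18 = 338876260.94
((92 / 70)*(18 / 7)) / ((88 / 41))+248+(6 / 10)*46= 1493971 / 5390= 277.17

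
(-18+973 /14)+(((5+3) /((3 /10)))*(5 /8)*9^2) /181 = 21343 /362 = 58.96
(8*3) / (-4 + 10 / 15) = -7.20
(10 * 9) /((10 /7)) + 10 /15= 191 /3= 63.67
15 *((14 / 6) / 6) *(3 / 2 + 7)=595 / 12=49.58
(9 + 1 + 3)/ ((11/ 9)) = 117/ 11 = 10.64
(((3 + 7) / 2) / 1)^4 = 625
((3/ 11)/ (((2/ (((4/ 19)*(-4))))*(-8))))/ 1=0.01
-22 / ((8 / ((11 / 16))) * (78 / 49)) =-5929 / 4992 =-1.19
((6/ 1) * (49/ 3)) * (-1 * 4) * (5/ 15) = -130.67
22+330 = 352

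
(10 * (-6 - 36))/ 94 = -210/ 47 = -4.47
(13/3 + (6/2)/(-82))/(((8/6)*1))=1057/328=3.22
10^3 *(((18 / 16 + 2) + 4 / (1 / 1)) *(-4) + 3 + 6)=-19500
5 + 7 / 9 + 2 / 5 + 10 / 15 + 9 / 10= 697 / 90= 7.74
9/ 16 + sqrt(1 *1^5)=25/ 16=1.56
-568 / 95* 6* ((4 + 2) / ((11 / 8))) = -163584 / 1045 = -156.54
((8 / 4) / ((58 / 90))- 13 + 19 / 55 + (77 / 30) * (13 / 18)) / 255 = -1325953 / 43926300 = -0.03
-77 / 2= -38.50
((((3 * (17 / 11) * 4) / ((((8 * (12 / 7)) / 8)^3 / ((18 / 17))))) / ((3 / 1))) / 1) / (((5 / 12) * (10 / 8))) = 686 / 275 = 2.49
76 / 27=2.81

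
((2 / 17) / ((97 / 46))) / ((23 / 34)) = 8 / 97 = 0.08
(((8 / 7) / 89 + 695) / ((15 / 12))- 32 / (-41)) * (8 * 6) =26725.96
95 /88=1.08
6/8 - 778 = -3109/4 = -777.25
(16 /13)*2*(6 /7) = 192 /91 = 2.11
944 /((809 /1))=944 /809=1.17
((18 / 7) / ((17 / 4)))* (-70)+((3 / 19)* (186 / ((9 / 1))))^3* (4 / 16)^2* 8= -2912692 / 116603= -24.98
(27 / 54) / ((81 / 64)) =0.40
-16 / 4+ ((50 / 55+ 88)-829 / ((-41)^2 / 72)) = 913486 / 18491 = 49.40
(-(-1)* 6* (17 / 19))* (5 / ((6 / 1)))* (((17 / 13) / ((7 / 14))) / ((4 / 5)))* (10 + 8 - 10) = 28900 / 247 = 117.00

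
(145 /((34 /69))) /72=3335 /816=4.09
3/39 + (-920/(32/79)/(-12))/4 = 118297/2496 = 47.39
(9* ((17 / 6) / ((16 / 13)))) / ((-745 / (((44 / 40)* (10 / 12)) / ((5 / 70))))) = -17017 / 47680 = -0.36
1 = 1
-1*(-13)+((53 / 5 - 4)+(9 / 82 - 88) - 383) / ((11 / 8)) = -732121 / 2255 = -324.67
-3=-3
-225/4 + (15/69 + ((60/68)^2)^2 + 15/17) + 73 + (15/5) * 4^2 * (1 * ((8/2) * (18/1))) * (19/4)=126281241433/7683932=16434.46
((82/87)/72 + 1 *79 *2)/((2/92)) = 11382631/1566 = 7268.60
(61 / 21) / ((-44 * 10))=-0.01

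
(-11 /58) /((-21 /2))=11 /609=0.02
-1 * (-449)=449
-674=-674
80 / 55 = 16 / 11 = 1.45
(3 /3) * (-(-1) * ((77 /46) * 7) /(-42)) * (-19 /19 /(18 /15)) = 385 /1656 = 0.23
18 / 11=1.64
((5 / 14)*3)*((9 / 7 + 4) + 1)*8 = 2640 / 49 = 53.88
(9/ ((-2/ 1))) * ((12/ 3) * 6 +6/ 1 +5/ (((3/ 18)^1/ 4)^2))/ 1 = -13095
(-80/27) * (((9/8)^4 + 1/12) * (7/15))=-2.33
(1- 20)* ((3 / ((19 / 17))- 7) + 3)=25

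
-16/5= -3.20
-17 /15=-1.13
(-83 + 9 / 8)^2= 429025 / 64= 6703.52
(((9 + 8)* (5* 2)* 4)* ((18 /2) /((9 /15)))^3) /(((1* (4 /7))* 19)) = 4016250 /19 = 211381.58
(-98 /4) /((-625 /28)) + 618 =386936 /625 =619.10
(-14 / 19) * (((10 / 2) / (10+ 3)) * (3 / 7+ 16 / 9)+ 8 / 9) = -2846 / 2223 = -1.28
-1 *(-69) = 69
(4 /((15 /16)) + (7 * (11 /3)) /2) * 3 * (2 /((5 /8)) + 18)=27189 /25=1087.56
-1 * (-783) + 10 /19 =14887 /19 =783.53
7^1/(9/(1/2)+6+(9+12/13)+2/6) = 0.20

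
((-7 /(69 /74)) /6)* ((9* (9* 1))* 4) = -9324 /23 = -405.39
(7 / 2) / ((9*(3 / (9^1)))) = 7 / 6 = 1.17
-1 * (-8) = 8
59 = 59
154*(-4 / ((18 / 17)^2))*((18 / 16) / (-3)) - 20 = 20093 / 108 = 186.05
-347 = -347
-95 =-95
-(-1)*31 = 31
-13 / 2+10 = 7 / 2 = 3.50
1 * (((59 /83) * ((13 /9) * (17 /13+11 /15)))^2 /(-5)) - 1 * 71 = -45122373199 /627760125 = -71.88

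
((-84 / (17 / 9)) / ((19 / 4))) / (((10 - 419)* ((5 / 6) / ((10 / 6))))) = 6048 / 132107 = 0.05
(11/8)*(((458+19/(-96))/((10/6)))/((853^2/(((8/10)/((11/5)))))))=43949/232834880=0.00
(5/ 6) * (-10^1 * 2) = -50/ 3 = -16.67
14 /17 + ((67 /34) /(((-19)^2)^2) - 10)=-40660085 /4430914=-9.18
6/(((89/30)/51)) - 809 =-62821/89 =-705.85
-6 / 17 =-0.35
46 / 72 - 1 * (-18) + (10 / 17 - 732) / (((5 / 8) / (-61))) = 218497547 / 3060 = 71404.43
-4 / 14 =-2 / 7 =-0.29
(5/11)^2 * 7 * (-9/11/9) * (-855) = 112.42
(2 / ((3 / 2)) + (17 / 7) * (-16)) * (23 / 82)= -9062 / 861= -10.52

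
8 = 8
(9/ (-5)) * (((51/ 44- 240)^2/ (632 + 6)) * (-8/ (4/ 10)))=993951729/ 308792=3218.84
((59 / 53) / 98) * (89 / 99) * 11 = 5251 / 46746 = 0.11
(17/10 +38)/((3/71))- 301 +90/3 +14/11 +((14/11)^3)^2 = 35825726477/53146830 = 674.09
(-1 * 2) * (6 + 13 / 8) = -15.25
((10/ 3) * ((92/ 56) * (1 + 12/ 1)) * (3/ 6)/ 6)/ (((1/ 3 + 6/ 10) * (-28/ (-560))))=37375/ 294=127.13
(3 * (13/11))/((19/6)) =234/209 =1.12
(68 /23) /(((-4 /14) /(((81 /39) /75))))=-2142 /7475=-0.29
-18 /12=-3 /2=-1.50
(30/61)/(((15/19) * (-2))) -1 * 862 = -52601/61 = -862.31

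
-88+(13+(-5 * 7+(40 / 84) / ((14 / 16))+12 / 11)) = -175226 / 1617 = -108.36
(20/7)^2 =8.16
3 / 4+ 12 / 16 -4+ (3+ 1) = 3 / 2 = 1.50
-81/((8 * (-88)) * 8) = 81/5632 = 0.01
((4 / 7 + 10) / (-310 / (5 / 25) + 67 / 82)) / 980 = -1517 / 217861595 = -0.00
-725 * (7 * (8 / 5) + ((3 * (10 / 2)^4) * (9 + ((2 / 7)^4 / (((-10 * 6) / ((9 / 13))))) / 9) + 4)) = -382215151635 / 31213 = -12245383.39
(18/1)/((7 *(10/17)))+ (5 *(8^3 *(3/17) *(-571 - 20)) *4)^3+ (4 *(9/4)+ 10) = -209456634480851677261166/171955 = -1218089816991955321.22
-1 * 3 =-3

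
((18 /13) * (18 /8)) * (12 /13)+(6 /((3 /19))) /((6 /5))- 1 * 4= 15485 /507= 30.54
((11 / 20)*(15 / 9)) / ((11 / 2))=1 / 6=0.17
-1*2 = -2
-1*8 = -8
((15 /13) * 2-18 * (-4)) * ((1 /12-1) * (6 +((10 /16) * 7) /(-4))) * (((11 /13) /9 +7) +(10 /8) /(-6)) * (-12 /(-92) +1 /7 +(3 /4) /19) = -42596480905 /59185152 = -719.72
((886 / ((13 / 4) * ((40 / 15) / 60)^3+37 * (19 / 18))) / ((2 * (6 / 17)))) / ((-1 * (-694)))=228754125 / 4939841338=0.05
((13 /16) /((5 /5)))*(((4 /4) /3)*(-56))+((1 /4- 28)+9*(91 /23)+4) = -913 /276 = -3.31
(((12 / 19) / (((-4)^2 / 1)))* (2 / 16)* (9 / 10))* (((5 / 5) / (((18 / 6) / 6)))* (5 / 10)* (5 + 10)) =81 / 1216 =0.07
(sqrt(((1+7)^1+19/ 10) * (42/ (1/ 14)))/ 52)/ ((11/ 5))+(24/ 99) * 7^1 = 21 * sqrt(330)/ 572+56/ 33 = 2.36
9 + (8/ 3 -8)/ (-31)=853/ 93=9.17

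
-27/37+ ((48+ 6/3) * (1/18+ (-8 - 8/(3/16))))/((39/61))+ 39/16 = -822095939/207792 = -3956.34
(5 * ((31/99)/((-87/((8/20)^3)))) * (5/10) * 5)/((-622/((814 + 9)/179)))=51026/2397385485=0.00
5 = 5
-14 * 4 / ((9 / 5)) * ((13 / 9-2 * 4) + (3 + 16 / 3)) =-4480 / 81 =-55.31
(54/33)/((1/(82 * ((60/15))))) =5904/11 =536.73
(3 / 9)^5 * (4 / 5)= 4 / 1215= 0.00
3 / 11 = 0.27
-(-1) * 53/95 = 53/95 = 0.56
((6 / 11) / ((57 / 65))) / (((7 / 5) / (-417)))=-271050 / 1463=-185.27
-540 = -540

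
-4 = -4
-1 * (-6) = 6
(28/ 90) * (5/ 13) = 14/ 117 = 0.12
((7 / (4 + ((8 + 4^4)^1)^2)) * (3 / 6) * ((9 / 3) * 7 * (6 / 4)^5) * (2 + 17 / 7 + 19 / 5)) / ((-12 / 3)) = -45927 / 2788000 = -0.02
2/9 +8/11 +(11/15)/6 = 1061/990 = 1.07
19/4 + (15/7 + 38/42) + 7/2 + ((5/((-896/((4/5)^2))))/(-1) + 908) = 772213/840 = 919.30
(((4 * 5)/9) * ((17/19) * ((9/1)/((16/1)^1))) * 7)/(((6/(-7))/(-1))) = 4165/456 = 9.13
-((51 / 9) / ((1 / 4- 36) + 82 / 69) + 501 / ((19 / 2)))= -9528362 / 181241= -52.57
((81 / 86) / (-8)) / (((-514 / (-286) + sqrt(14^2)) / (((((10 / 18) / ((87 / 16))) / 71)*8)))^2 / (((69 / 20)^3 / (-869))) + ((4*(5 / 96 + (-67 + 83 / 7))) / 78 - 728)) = 0.00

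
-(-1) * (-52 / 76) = -13 / 19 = -0.68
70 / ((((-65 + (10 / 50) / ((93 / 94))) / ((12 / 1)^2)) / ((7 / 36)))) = -911400 / 30131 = -30.25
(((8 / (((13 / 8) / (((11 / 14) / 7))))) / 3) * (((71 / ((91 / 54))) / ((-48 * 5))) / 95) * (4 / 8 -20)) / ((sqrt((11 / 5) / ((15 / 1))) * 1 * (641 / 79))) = 100962 * sqrt(33) / 271530805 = 0.00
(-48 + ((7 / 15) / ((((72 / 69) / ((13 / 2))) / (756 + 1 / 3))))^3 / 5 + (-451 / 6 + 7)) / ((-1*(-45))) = 107105346102706627913 / 2267481600000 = 47235376.07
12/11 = 1.09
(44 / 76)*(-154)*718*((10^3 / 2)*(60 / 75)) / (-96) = 15203650 / 57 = 266730.70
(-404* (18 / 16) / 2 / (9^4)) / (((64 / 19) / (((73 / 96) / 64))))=-140087 / 1146617856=-0.00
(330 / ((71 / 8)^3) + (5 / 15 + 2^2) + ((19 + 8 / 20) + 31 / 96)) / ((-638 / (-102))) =71636284989 / 18267777440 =3.92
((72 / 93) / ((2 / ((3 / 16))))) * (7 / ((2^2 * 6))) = 21 / 992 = 0.02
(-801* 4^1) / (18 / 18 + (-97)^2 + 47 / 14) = -4984 / 14643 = -0.34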